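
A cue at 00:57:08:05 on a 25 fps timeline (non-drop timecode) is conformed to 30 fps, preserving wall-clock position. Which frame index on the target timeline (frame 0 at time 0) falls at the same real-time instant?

Source frame index: (0×3600 + 57×60 + 8) × 25 + 5 = 85705.
Real time: 85705 / (25) = 17141/5 s.
Target frame: (17141/5) × (30) = 102846.

frame 102846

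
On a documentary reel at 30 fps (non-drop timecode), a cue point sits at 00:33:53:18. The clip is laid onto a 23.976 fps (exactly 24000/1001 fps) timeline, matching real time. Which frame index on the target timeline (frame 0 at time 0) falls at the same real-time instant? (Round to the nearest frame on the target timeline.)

frame 48758

Source frame index: (0×3600 + 33×60 + 53) × 30 + 18 = 61008.
Real time: 61008 / (30) = 10168/5 s.
Target frame: (10168/5) × (24000/1001) = 48806400/1001 ≈ 48757.642 → 48758.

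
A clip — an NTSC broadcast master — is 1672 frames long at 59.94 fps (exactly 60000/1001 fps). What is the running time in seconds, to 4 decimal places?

27.8945 seconds

Running time = 1672 × 1001/60000 = 209209/7500 s ≈ 27.8945 s.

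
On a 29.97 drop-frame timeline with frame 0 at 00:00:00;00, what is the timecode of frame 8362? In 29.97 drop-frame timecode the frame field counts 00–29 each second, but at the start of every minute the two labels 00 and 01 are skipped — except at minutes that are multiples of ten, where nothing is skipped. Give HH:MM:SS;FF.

00:04:39;00

Each 10-minute DF block holds 10 × 60 × 30 − 9 × 2 = 17982 frames. 8362 ÷ 17982 → 0 full blocks, remainder 8362.
Within the partial block the first minute is 1800 frames and each further minute 1798, so 4 further minute boundaries passed. Total skipped labels = 18 × 0 + 2 × 4 = 8.
Non-drop label index = 8362 + 8 = 8370; at 30 labels/s that is 00:04:39:00, i.e. DF 00:04:39;00.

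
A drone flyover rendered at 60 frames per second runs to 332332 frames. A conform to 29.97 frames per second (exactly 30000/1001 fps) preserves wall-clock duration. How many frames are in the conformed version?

Target frames = source frames × (target rate / source rate) = 332332 × (30000/1001)/(60) = 332332 × 500/1001 = 166000.

166000 frames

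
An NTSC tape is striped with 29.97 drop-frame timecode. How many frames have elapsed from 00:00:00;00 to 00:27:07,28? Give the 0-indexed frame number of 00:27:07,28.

As if non-drop at 30 labels/s: (0 × 3600 + 27 × 60 + 7) × 30 + 28 = 48838.
Minute boundaries passed: 27; those not divisible by 10: 27 − 2 = 25; dropped labels = 2 × 25 = 50.
Actual frame index = 48838 − 50 = 48788.

48788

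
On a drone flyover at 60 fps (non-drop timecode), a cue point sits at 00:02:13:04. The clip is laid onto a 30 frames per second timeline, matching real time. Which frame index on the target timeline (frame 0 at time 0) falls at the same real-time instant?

Source frame index: (0×3600 + 2×60 + 13) × 60 + 4 = 7984.
Real time: 7984 / (60) = 1996/15 s.
Target frame: (1996/15) × (30) = 3992.

frame 3992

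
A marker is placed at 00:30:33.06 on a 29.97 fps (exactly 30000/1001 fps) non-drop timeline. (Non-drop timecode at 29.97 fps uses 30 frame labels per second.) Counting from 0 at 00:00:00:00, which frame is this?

54996

Total seconds to the label: (0 × 3600 + 30 × 60 + 33) = 1833.
Frame index = 1833 × 30 + 6 = 54996.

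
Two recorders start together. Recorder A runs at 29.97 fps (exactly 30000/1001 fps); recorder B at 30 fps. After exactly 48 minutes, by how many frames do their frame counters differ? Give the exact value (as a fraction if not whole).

48 min = 2880 s.
A emits 30000/1001 × 2880 = 86400000/1001 frames; B emits 30 × 2880 = 86400.
Difference = 86400/1001 frames (≈ 86.3137); B is ahead of A.

86400/1001 frames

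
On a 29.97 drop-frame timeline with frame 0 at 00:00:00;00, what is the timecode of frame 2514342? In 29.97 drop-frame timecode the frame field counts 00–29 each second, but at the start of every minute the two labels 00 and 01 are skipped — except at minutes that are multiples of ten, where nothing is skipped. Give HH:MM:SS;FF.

23:18:15;10

Ten DF minutes hold 17982 frames, so frame 2514342 lies in block 139 (frames 2499498–2517479) with 14844 frames into that block.
The block's first minute is 1800 frames and the rest 1798 each; 14844 frames reaches minute 8, so 139 × 18 + 8 × 2 = 2518 labels have been skipped so far.
Adding those back, label number 2514342 + 2518 = 2516860 at 30 labels/s is 83895 s + 10 f = 23 h 18 min 15 s frame 10, i.e. 23:18:15;10.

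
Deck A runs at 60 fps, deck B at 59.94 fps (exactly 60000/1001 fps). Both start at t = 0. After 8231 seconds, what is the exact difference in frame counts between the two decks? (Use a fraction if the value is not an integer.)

A emits 60 × 8231 = 493860 frames; B emits 60000/1001 × 8231 = 493860000/1001.
Difference = 493860/1001 frames (≈ 493.3666); B is behind A.

493860/1001 frames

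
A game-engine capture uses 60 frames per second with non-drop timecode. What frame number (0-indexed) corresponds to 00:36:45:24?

frame 132324

Total seconds to the label: (0 × 3600 + 36 × 60 + 45) = 2205.
Frame index = 2205 × 60 + 24 = 132324.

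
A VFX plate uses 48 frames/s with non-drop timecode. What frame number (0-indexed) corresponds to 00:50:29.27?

Total seconds to the label: (0 × 3600 + 50 × 60 + 29) = 3029.
Frame index = 3029 × 48 + 27 = 145419.

145419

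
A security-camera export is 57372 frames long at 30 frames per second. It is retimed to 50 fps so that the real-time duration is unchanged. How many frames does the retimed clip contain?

95620 frames

Frames at target rate = 57372 × (50) / (30) = 95620.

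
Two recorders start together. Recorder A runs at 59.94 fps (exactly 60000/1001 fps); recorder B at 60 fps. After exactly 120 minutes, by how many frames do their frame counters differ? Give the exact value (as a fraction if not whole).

120 min = 7200 s.
A emits 60000/1001 × 7200 = 432000000/1001 frames; B emits 60 × 7200 = 432000.
Difference = 432000/1001 frames (≈ 431.5684); B is ahead of A.

432000/1001 frames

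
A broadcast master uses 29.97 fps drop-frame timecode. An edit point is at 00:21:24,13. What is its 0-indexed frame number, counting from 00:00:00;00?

38495

Complete 10-minute blocks: 2, each 17982 frames → 35964.
Remaining 1 whole minute in the current block: 1800 + 0 × 1798 = 1800 frames.
Within the current minute: 24 × 30 + 13 − 2 = 731 (labels ;00/;01 skipped at this minute). Total = 35964 + 1800 + 731 = 38495.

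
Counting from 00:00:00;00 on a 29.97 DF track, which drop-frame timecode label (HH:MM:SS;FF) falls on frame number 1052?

00:00:35;02

Ten DF minutes hold 17982 frames, so frame 1052 lies in block 0 (frames 0–17981) with 1052 frames into that block.
The block's first minute is 1800 frames and the rest 1798 each; 1052 frames reaches minute 0, so 0 × 18 + 0 × 2 = 0 labels have been skipped so far.
Adding those back, label number 1052 + 0 = 1052 at 30 labels/s is 35 s + 2 f = 0 h 0 min 35 s frame 2, i.e. 00:00:35;02.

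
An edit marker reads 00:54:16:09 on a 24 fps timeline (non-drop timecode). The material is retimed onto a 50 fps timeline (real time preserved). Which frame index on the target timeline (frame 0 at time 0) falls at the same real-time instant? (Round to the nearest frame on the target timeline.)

Source frame index: (0×3600 + 54×60 + 16) × 24 + 9 = 78153.
Real time: 78153 / (24) = 26051/8 s.
Target frame: (26051/8) × (50) = 651275/4 ≈ 162818.750 → 162819.

frame 162819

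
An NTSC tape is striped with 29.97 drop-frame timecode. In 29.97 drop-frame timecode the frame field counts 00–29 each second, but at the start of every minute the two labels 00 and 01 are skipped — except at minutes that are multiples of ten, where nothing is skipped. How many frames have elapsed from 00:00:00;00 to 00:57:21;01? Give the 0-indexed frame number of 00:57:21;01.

Complete 10-minute blocks: 5, each 17982 frames → 89910.
Remaining 7 whole minutes in the current block: 1800 + 6 × 1798 = 12588 frames.
Within the current minute: 21 × 30 + 1 − 2 = 629 (labels ;00/;01 skipped at this minute). Total = 89910 + 12588 + 629 = 103127.

103127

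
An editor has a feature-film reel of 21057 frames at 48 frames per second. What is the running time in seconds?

Running time = 21057 / (48) = 438.6875 s.

438.6875 seconds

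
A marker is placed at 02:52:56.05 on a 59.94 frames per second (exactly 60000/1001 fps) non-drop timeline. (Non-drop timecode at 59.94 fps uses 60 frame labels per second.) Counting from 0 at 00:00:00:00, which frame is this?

Total seconds to the label: (2 × 3600 + 52 × 60 + 56) = 10376.
Frame index = 10376 × 60 + 5 = 622565.

622565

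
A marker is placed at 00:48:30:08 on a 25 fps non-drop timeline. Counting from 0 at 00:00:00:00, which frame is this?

72758

Total seconds to the label: (0 × 3600 + 48 × 60 + 30) = 2910.
Frame index = 2910 × 25 + 8 = 72758.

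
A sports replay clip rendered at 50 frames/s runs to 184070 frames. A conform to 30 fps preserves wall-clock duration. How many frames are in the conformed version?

110442 frames

Target frames = source frames × (target rate / source rate) = 184070 × (30)/(50) = 184070 × 3/5 = 110442.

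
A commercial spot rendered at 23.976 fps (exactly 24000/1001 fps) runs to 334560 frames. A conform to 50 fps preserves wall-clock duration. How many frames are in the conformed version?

697697 frames

Target frames = source frames × (target rate / source rate) = 334560 × (50)/(24000/1001) = 334560 × 1001/480 = 697697.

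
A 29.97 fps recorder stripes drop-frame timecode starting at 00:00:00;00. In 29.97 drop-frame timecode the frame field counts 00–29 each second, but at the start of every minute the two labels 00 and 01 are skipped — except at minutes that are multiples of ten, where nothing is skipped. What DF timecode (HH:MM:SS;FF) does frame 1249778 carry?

Each 10-minute DF block holds 10 × 60 × 30 − 9 × 2 = 17982 frames. 1249778 ÷ 17982 → 69 full blocks, remainder 9020.
Within the partial block the first minute is 1800 frames and each further minute 1798, so 5 further minute boundaries passed. Total skipped labels = 18 × 69 + 2 × 5 = 1252.
Non-drop label index = 1249778 + 1252 = 1251030; at 30 labels/s that is 11:35:01:00, i.e. DF 11:35:01;00.

11:35:01;00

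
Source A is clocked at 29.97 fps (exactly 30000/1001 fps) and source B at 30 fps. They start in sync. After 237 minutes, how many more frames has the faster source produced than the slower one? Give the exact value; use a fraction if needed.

426600/1001 frames

237 min = 14220 s.
A emits 30000/1001 × 14220 = 426600000/1001 frames; B emits 30 × 14220 = 426600.
Difference = 426600/1001 frames (≈ 426.1738); B is ahead of A.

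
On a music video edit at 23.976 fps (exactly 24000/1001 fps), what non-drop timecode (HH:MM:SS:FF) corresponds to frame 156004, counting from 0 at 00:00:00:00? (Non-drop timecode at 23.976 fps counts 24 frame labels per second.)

156004 ÷ 24 = 6500 full seconds, remainder 4 frames.
6500 s = 1 h 48 min 20 s.
Timecode: 01:48:20:04.

01:48:20:04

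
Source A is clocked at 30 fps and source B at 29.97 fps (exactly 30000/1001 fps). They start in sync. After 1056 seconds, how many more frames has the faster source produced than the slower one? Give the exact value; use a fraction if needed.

2880/91 frames

A emits 30 × 1056 = 31680 frames; B emits 30000/1001 × 1056 = 2880000/91.
Difference = 2880/91 frames (≈ 31.6484); B is behind A.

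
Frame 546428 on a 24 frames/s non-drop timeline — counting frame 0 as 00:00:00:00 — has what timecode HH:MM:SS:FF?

546428 ÷ 24 = 22767 full seconds, remainder 20 frames.
22767 s = 6 h 19 min 27 s.
Timecode: 06:19:27:20.

06:19:27:20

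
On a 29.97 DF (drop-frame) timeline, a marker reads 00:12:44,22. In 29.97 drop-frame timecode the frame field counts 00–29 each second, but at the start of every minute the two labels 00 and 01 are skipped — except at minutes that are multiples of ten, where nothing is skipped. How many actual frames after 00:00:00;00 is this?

Complete 10-minute blocks: 1, each 17982 frames → 17982.
Remaining 2 whole minutes in the current block: 1800 + 1 × 1798 = 3598 frames.
Within the current minute: 44 × 30 + 22 − 2 = 1340 (labels ;00/;01 skipped at this minute). Total = 17982 + 3598 + 1340 = 22920.

22920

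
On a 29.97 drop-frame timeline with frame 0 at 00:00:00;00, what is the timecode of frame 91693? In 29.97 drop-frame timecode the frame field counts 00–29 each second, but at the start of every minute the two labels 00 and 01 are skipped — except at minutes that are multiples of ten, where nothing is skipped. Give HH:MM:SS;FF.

Each 10-minute DF block holds 10 × 60 × 30 − 9 × 2 = 17982 frames. 91693 ÷ 17982 → 5 full blocks, remainder 1783.
Within the partial block the first minute is 1800 frames and each further minute 1798, so 0 further minute boundaries passed. Total skipped labels = 18 × 5 + 2 × 0 = 90.
Non-drop label index = 91693 + 90 = 91783; at 30 labels/s that is 00:50:59:13, i.e. DF 00:50:59;13.

00:50:59;13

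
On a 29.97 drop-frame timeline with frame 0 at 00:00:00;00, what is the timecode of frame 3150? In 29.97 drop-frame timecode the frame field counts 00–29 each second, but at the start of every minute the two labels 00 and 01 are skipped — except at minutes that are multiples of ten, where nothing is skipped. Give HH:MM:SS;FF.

Ten DF minutes hold 17982 frames, so frame 3150 lies in block 0 (frames 0–17981) with 3150 frames into that block.
The block's first minute is 1800 frames and the rest 1798 each; 3150 frames reaches minute 1, so 0 × 18 + 1 × 2 = 2 labels have been skipped so far.
Adding those back, label number 3150 + 2 = 3152 at 30 labels/s is 105 s + 2 f = 0 h 1 min 45 s frame 2, i.e. 00:01:45;02.

00:01:45;02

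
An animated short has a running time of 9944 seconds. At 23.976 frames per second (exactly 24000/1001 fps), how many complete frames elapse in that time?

Frames = 9944 × 24000/1001 = 21696000/91 ≈ 238417.5824.
Complete frames: 238417.

238417 frames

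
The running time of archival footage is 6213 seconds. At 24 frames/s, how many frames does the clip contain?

149112 frames

Frames = 6213 × 24 = 149112.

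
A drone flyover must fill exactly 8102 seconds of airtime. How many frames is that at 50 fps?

405100 frames

Frames = 8102 × 50 = 405100.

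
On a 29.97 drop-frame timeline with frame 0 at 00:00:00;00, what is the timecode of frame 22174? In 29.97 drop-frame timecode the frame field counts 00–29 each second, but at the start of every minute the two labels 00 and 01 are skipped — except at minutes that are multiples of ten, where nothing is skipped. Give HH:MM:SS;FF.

00:12:19;26

Each 10-minute DF block holds 10 × 60 × 30 − 9 × 2 = 17982 frames. 22174 ÷ 17982 → 1 full block, remainder 4192.
Within the partial block the first minute is 1800 frames and each further minute 1798, so 2 further minute boundaries passed. Total skipped labels = 18 × 1 + 2 × 2 = 22.
Non-drop label index = 22174 + 22 = 22196; at 30 labels/s that is 00:12:19:26, i.e. DF 00:12:19;26.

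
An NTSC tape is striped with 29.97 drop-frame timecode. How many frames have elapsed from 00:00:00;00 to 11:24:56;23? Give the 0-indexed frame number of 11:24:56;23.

1231671

Complete 10-minute blocks: 68, each 17982 frames → 1222776.
Remaining 4 whole minutes in the current block: 1800 + 3 × 1798 = 7194 frames.
Within the current minute: 56 × 30 + 23 − 2 = 1701 (labels ;00/;01 skipped at this minute). Total = 1222776 + 7194 + 1701 = 1231671.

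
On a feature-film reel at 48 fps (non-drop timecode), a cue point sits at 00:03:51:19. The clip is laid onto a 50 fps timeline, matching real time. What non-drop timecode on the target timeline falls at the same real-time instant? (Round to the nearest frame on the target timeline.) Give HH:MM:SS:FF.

Source frame index: (0×3600 + 3×60 + 51) × 48 + 19 = 11107.
Real time: 11107 / (48) = 11107/48 s.
Target frame: (11107/48) × (50) = 277675/24 ≈ 11569.792 → 11570.
At 50 labels/s: frame 11570 → 00:03:51:20.

00:03:51:20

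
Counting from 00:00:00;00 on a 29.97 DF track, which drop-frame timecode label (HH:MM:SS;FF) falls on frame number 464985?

04:18:35;01

Each 10-minute DF block holds 10 × 60 × 30 − 9 × 2 = 17982 frames. 464985 ÷ 17982 → 25 full blocks, remainder 15435.
Within the partial block the first minute is 1800 frames and each further minute 1798, so 8 further minute boundaries passed. Total skipped labels = 18 × 25 + 2 × 8 = 466.
Non-drop label index = 464985 + 466 = 465451; at 30 labels/s that is 04:18:35:01, i.e. DF 04:18:35;01.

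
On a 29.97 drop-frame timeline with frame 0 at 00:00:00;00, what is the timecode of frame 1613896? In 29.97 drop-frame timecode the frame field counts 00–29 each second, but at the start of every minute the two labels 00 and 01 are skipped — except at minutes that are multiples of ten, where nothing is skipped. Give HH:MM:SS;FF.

14:57:30;12

Ten DF minutes hold 17982 frames, so frame 1613896 lies in block 89 (frames 1600398–1618379) with 13498 frames into that block.
The block's first minute is 1800 frames and the rest 1798 each; 13498 frames reaches minute 7, so 89 × 18 + 7 × 2 = 1616 labels have been skipped so far.
Adding those back, label number 1613896 + 1616 = 1615512 at 30 labels/s is 53850 s + 12 f = 14 h 57 min 30 s frame 12, i.e. 14:57:30;12.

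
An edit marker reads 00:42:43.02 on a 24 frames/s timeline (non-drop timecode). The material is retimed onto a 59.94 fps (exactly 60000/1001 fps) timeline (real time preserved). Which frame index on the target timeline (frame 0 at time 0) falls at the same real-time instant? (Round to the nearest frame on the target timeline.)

Source frame index: (0×3600 + 42×60 + 43) × 24 + 2 = 61514.
Real time: 61514 / (24) = 30757/12 s.
Target frame: (30757/12) × (60000/1001) = 153785000/1001 ≈ 153631.369 → 153631.

frame 153631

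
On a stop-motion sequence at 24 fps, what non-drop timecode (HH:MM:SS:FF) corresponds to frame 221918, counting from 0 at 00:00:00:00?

02:34:06:14

221918 ÷ 24 = 9246 full seconds, remainder 14 frames.
9246 s = 2 h 34 min 6 s.
Timecode: 02:34:06:14.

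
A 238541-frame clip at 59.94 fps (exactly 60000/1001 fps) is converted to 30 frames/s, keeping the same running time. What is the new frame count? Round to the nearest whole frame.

Frames at target rate = 238541 × (30) / (60000/1001) = 238779541/2000 ≈ 119389.770.
Nearest whole frame: 119390.

119390 frames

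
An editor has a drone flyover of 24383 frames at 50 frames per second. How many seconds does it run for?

487.66 seconds

Running time = 24383 / (50) = 487.66 s.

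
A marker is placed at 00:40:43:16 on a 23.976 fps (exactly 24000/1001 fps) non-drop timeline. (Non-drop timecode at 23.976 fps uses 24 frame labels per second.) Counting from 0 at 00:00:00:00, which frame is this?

Total seconds to the label: (0 × 3600 + 40 × 60 + 43) = 2443.
Frame index = 2443 × 24 + 16 = 58648.

frame 58648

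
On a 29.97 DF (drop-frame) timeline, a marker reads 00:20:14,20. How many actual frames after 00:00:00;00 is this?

36404

Complete 10-minute blocks: 2, each 17982 frames → 35964.
Remaining 0 whole minutes in the current block: 0 frames.
Within the current minute: 14 × 30 + 20 = 440. Total = 35964 + 0 + 440 = 36404.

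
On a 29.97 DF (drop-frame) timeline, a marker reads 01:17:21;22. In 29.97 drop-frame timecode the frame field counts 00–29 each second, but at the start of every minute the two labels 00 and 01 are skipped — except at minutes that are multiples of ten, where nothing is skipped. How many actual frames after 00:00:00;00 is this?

Complete 10-minute blocks: 7, each 17982 frames → 125874.
Remaining 7 whole minutes in the current block: 1800 + 6 × 1798 = 12588 frames.
Within the current minute: 21 × 30 + 22 − 2 = 650 (labels ;00/;01 skipped at this minute). Total = 125874 + 12588 + 650 = 139112.

139112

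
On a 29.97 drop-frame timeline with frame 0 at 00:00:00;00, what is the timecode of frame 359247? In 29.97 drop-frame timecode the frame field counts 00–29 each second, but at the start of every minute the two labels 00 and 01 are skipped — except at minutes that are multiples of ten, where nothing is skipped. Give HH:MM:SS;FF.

Each 10-minute DF block holds 10 × 60 × 30 − 9 × 2 = 17982 frames. 359247 ÷ 17982 → 19 full blocks, remainder 17589.
Within the partial block the first minute is 1800 frames and each further minute 1798, so 9 further minute boundaries passed. Total skipped labels = 18 × 19 + 2 × 9 = 360.
Non-drop label index = 359247 + 360 = 359607; at 30 labels/s that is 03:19:46:27, i.e. DF 03:19:46;27.

03:19:46;27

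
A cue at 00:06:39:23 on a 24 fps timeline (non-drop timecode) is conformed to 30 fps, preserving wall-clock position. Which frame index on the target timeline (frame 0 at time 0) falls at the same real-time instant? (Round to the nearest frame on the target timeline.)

Source frame index: (0×3600 + 6×60 + 39) × 24 + 23 = 9599.
Real time: 9599 / (24) = 9599/24 s.
Target frame: (9599/24) × (30) = 47995/4 ≈ 11998.750 → 11999.

frame 11999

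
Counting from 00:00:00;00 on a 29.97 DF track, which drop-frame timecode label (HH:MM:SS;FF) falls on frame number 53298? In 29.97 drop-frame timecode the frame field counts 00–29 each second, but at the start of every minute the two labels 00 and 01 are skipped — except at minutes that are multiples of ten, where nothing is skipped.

00:29:38;12

Ten DF minutes hold 17982 frames, so frame 53298 lies in block 2 (frames 35964–53945) with 17334 frames into that block.
The block's first minute is 1800 frames and the rest 1798 each; 17334 frames reaches minute 9, so 2 × 18 + 9 × 2 = 54 labels have been skipped so far.
Adding those back, label number 53298 + 54 = 53352 at 30 labels/s is 1778 s + 12 f = 0 h 29 min 38 s frame 12, i.e. 00:29:38;12.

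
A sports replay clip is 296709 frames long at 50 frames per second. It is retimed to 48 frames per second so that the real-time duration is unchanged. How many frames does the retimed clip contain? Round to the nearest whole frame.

Frames at target rate = 296709 × (48) / (50) = 7121016/25 ≈ 284840.640.
Nearest whole frame: 284841.

284841 frames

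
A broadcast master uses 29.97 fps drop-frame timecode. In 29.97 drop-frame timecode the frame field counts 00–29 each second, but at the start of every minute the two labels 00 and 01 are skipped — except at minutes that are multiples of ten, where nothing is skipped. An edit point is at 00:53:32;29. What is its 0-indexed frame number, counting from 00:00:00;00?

96293

Complete 10-minute blocks: 5, each 17982 frames → 89910.
Remaining 3 whole minutes in the current block: 1800 + 2 × 1798 = 5396 frames.
Within the current minute: 32 × 30 + 29 − 2 = 987 (labels ;00/;01 skipped at this minute). Total = 89910 + 5396 + 987 = 96293.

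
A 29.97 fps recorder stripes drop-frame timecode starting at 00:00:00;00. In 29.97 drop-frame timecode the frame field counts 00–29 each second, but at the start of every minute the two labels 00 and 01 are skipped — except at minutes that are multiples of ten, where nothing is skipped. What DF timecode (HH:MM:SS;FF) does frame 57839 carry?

00:32:09;27

Ten DF minutes hold 17982 frames, so frame 57839 lies in block 3 (frames 53946–71927) with 3893 frames into that block.
The block's first minute is 1800 frames and the rest 1798 each; 3893 frames reaches minute 2, so 3 × 18 + 2 × 2 = 58 labels have been skipped so far.
Adding those back, label number 57839 + 58 = 57897 at 30 labels/s is 1929 s + 27 f = 0 h 32 min 9 s frame 27, i.e. 00:32:09;27.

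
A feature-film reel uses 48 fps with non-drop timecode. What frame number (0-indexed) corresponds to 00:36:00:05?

frame 103685

Total seconds to the label: (0 × 3600 + 36 × 60 + 0) = 2160.
Frame index = 2160 × 48 + 5 = 103685.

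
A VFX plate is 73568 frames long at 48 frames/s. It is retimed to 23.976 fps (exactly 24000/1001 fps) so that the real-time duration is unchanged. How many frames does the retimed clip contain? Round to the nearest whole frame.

Frames at target rate = 73568 × (24000/1001) / (48) = 3344000/91 ≈ 36747.253.
Nearest whole frame: 36747.

36747 frames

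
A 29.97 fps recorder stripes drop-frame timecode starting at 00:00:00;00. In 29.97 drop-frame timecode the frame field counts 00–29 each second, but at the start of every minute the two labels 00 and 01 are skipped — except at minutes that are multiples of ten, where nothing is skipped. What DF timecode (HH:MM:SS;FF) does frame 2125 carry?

00:01:10;27

Each 10-minute DF block holds 10 × 60 × 30 − 9 × 2 = 17982 frames. 2125 ÷ 17982 → 0 full blocks, remainder 2125.
Within the partial block the first minute is 1800 frames and each further minute 1798, so 1 further minute boundary passed. Total skipped labels = 18 × 0 + 2 × 1 = 2.
Non-drop label index = 2125 + 2 = 2127; at 30 labels/s that is 00:01:10:27, i.e. DF 00:01:10;27.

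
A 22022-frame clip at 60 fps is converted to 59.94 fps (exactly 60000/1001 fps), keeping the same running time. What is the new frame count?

Target frames = source frames × (target rate / source rate) = 22022 × (60000/1001)/(60) = 22022 × 1000/1001 = 22000.

22000 frames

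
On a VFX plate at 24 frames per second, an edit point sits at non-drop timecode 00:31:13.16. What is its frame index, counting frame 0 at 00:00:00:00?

44968

Total seconds to the label: (0 × 3600 + 31 × 60 + 13) = 1873.
Frame index = 1873 × 24 + 16 = 44968.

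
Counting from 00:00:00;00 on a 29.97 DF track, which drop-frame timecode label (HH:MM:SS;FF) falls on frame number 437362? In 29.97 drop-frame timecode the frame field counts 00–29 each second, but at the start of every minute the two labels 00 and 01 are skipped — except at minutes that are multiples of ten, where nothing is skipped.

04:03:13;10

Ten DF minutes hold 17982 frames, so frame 437362 lies in block 24 (frames 431568–449549) with 5794 frames into that block.
The block's first minute is 1800 frames and the rest 1798 each; 5794 frames reaches minute 3, so 24 × 18 + 3 × 2 = 438 labels have been skipped so far.
Adding those back, label number 437362 + 438 = 437800 at 30 labels/s is 14593 s + 10 f = 4 h 3 min 13 s frame 10, i.e. 04:03:13;10.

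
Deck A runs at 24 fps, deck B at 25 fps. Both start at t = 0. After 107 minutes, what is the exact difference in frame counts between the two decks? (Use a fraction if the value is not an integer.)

6420 frames

107 min = 6420 s.
A emits 24 × 6420 = 154080 frames; B emits 25 × 6420 = 160500.
Difference = 6420 frames; B is ahead of A.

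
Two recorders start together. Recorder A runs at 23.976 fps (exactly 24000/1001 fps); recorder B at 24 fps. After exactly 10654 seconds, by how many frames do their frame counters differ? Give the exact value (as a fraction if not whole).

A emits 24000/1001 × 10654 = 36528000/143 frames; B emits 24 × 10654 = 255696.
Difference = 36528/143 frames (≈ 255.4406); B is ahead of A.

36528/143 frames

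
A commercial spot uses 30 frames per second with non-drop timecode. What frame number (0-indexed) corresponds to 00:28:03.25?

50515

Total seconds to the label: (0 × 3600 + 28 × 60 + 3) = 1683.
Frame index = 1683 × 30 + 25 = 50515.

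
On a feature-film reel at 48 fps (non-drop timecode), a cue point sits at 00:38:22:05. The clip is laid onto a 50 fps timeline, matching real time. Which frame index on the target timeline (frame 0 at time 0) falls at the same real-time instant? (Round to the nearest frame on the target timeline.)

frame 115105

Source frame index: (0×3600 + 38×60 + 22) × 48 + 5 = 110501.
Real time: 110501 / (48) = 110501/48 s.
Target frame: (110501/48) × (50) = 2762525/24 ≈ 115105.208 → 115105.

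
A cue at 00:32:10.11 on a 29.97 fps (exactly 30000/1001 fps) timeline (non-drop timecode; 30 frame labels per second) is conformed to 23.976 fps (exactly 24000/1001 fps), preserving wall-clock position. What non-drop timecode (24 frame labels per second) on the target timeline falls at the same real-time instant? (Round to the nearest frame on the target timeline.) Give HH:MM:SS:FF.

Source frame index: (0×3600 + 32×60 + 10) × 30 + 11 = 57911.
Real time: 57911 / (30000/1001) = 57968911/30000 s.
Target frame: (57968911/30000) × (24000/1001) = 231644/5 ≈ 46328.800 → 46329.
At 24 labels/s: frame 46329 → 00:32:10:09.

00:32:10:09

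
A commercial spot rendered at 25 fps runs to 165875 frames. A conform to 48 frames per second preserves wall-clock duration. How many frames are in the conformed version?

Target frames = source frames × (target rate / source rate) = 165875 × (48)/(25) = 165875 × 48/25 = 318480.

318480 frames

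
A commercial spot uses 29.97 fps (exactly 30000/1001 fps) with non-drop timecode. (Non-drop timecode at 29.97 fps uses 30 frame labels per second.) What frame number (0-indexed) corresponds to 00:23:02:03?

41463

Total seconds to the label: (0 × 3600 + 23 × 60 + 2) = 1382.
Frame index = 1382 × 30 + 3 = 41463.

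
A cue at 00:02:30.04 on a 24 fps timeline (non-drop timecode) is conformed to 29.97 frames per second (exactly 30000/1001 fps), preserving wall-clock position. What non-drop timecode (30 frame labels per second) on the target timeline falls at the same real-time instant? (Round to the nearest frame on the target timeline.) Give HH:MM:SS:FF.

00:02:30:00

Source frame index: (0×3600 + 2×60 + 30) × 24 + 4 = 3604.
Real time: 3604 / (24) = 901/6 s.
Target frame: (901/6) × (30000/1001) = 4505000/1001 ≈ 4500.500 → 4500.
At 30 labels/s: frame 4500 → 00:02:30:00.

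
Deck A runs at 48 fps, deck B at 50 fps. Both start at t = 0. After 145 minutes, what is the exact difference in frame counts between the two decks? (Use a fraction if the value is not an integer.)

145 min = 8700 s.
A emits 48 × 8700 = 417600 frames; B emits 50 × 8700 = 435000.
Difference = 17400 frames; B is ahead of A.

17400 frames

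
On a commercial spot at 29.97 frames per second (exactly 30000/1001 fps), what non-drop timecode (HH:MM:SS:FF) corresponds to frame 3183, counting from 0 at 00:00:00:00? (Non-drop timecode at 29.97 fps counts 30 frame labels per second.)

00:01:46:03

3183 ÷ 30 = 106 full seconds, remainder 3 frames.
106 s = 0 h 1 min 46 s.
Timecode: 00:01:46:03.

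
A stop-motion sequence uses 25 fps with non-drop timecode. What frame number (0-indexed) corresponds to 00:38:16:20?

Total seconds to the label: (0 × 3600 + 38 × 60 + 16) = 2296.
Frame index = 2296 × 25 + 20 = 57420.

frame 57420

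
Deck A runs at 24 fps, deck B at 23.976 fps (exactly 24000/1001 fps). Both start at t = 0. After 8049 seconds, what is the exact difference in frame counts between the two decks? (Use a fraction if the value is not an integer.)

193176/1001 frames

A emits 24 × 8049 = 193176 frames; B emits 24000/1001 × 8049 = 193176000/1001.
Difference = 193176/1001 frames (≈ 192.9830); B is behind A.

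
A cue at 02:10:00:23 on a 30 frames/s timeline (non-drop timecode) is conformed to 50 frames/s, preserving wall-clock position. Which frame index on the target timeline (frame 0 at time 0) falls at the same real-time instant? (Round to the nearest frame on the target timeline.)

frame 390038

Source frame index: (2×3600 + 10×60 + 0) × 30 + 23 = 234023.
Real time: 234023 / (30) = 234023/30 s.
Target frame: (234023/30) × (50) = 1170115/3 ≈ 390038.333 → 390038.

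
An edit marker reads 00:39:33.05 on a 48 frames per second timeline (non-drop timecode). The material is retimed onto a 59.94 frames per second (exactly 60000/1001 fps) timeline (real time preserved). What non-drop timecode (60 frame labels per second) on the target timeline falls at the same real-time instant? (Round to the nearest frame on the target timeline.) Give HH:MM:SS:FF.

Source frame index: (0×3600 + 39×60 + 33) × 48 + 5 = 113909.
Real time: 113909 / (48) = 113909/48 s.
Target frame: (113909/48) × (60000/1001) = 142386250/1001 ≈ 142244.006 → 142244.
At 60 labels/s: frame 142244 → 00:39:30:44.

00:39:30:44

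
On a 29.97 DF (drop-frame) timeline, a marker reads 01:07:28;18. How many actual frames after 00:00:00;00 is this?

As if non-drop at 30 labels/s: (1 × 3600 + 7 × 60 + 28) × 30 + 18 = 121458.
Minute boundaries passed: 67; those not divisible by 10: 67 − 6 = 61; dropped labels = 2 × 61 = 122.
Actual frame index = 121458 − 122 = 121336.

121336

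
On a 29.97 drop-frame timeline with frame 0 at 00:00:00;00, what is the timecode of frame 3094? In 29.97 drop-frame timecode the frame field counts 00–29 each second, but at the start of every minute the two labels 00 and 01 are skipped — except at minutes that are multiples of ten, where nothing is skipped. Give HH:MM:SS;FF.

00:01:43;06

Ten DF minutes hold 17982 frames, so frame 3094 lies in block 0 (frames 0–17981) with 3094 frames into that block.
The block's first minute is 1800 frames and the rest 1798 each; 3094 frames reaches minute 1, so 0 × 18 + 1 × 2 = 2 labels have been skipped so far.
Adding those back, label number 3094 + 2 = 3096 at 30 labels/s is 103 s + 6 f = 0 h 1 min 43 s frame 6, i.e. 00:01:43;06.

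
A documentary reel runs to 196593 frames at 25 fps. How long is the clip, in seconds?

Running time = 196593 / (25) = 7863.72 s.

7863.72 seconds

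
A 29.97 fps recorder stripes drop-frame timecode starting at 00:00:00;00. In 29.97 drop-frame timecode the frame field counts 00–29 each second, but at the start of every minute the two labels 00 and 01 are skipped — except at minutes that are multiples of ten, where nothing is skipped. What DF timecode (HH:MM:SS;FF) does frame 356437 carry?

03:18:13;05

Each 10-minute DF block holds 10 × 60 × 30 − 9 × 2 = 17982 frames. 356437 ÷ 17982 → 19 full blocks, remainder 14779.
Within the partial block the first minute is 1800 frames and each further minute 1798, so 8 further minute boundaries passed. Total skipped labels = 18 × 19 + 2 × 8 = 358.
Non-drop label index = 356437 + 358 = 356795; at 30 labels/s that is 03:18:13:05, i.e. DF 03:18:13;05.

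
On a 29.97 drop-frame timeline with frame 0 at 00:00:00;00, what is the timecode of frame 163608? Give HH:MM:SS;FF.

01:30:59;00

Each 10-minute DF block holds 10 × 60 × 30 − 9 × 2 = 17982 frames. 163608 ÷ 17982 → 9 full blocks, remainder 1770.
Within the partial block the first minute is 1800 frames and each further minute 1798, so 0 further minute boundaries passed. Total skipped labels = 18 × 9 + 2 × 0 = 162.
Non-drop label index = 163608 + 162 = 163770; at 30 labels/s that is 01:30:59:00, i.e. DF 01:30:59;00.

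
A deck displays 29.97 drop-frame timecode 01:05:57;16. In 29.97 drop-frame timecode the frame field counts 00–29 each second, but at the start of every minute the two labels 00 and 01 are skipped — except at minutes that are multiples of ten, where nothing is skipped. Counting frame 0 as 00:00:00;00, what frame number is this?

118608

As if non-drop at 30 labels/s: (1 × 3600 + 5 × 60 + 57) × 30 + 16 = 118726.
Minute boundaries passed: 65; those not divisible by 10: 65 − 6 = 59; dropped labels = 2 × 59 = 118.
Actual frame index = 118726 − 118 = 118608.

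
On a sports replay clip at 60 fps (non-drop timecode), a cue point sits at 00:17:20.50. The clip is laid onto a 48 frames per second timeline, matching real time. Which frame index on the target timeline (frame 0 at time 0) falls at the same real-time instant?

frame 49960

Source frame index: (0×3600 + 17×60 + 20) × 60 + 50 = 62450.
Real time: 62450 / (60) = 6245/6 s.
Target frame: (6245/6) × (48) = 49960.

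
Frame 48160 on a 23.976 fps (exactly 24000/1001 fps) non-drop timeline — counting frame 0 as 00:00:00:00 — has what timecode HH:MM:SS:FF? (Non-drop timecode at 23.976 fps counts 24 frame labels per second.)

00:33:26:16

48160 ÷ 24 = 2006 full seconds, remainder 16 frames.
2006 s = 0 h 33 min 26 s.
Timecode: 00:33:26:16.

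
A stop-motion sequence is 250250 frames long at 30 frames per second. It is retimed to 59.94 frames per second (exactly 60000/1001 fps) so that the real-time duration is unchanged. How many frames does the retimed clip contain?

500000 frames

Target frames = source frames × (target rate / source rate) = 250250 × (60000/1001)/(30) = 250250 × 2000/1001 = 500000.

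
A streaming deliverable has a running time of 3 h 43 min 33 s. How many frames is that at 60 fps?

3 h 43 min 33 s = 13413 s.
Frames = 13413 × 60 = 804780.

804780 frames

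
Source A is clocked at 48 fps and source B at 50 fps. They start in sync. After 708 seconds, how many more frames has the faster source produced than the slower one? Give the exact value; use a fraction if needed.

A emits 48 × 708 = 33984 frames; B emits 50 × 708 = 35400.
Difference = 1416 frames; B is ahead of A.

1416 frames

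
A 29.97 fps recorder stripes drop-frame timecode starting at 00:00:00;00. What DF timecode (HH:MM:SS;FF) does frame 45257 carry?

00:25:10;03

Ten DF minutes hold 17982 frames, so frame 45257 lies in block 2 (frames 35964–53945) with 9293 frames into that block.
The block's first minute is 1800 frames and the rest 1798 each; 9293 frames reaches minute 5, so 2 × 18 + 5 × 2 = 46 labels have been skipped so far.
Adding those back, label number 45257 + 46 = 45303 at 30 labels/s is 1510 s + 3 f = 0 h 25 min 10 s frame 3, i.e. 00:25:10;03.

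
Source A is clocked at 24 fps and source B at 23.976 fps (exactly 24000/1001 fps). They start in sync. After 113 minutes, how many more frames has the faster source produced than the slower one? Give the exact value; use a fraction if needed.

162720/1001 frames

113 min = 6780 s.
A emits 24 × 6780 = 162720 frames; B emits 24000/1001 × 6780 = 162720000/1001.
Difference = 162720/1001 frames (≈ 162.5574); B is behind A.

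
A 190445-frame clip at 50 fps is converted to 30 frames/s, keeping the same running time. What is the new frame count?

114267 frames

Target frames = source frames × (target rate / source rate) = 190445 × (30)/(50) = 190445 × 3/5 = 114267.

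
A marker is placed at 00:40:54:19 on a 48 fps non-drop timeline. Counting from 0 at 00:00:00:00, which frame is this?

frame 117811

Total seconds to the label: (0 × 3600 + 40 × 60 + 54) = 2454.
Frame index = 2454 × 48 + 19 = 117811.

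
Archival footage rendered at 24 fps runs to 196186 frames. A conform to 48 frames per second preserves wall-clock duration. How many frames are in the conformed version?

392372 frames

Target frames = source frames × (target rate / source rate) = 196186 × (48)/(24) = 196186 × 2 = 392372.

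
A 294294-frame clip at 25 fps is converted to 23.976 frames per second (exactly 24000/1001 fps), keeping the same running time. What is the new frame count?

Target frames = source frames × (target rate / source rate) = 294294 × (24000/1001)/(25) = 294294 × 960/1001 = 282240.

282240 frames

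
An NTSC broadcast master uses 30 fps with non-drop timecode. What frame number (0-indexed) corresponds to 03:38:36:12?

frame 393492

Total seconds to the label: (3 × 3600 + 38 × 60 + 36) = 13116.
Frame index = 13116 × 30 + 12 = 393492.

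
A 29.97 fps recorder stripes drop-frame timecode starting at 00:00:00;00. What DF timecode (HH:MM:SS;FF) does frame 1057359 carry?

Each 10-minute DF block holds 10 × 60 × 30 − 9 × 2 = 17982 frames. 1057359 ÷ 17982 → 58 full blocks, remainder 14403.
Within the partial block the first minute is 1800 frames and each further minute 1798, so 8 further minute boundaries passed. Total skipped labels = 18 × 58 + 2 × 8 = 1060.
Non-drop label index = 1057359 + 1060 = 1058419; at 30 labels/s that is 09:48:00:19, i.e. DF 09:48:00;19.

09:48:00;19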